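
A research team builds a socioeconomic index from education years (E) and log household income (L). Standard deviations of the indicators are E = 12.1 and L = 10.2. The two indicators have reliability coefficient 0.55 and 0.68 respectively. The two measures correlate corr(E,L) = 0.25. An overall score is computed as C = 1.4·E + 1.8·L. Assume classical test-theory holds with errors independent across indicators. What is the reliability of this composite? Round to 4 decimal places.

Var(C) = 1.4²·12.1² + 1.8²·10.2² + 2·[2.52·12.1·10.2·0.25] = 624.053 + 155.509 = 779.562.
Because errors are independent across components, Cov(Tᵢ,Tⱼ) = Cov(Xᵢ,Xⱼ); the off-diagonal part of the true-score variance is the same as above.
True-score variance = [1.4²·12.1²·0.55 + 1.8²·10.2²·0.68] + 155.509 = 387.051 + 155.509 = 542.56.
Reliability = 542.56 / 779.562 = 0.6960.

0.6960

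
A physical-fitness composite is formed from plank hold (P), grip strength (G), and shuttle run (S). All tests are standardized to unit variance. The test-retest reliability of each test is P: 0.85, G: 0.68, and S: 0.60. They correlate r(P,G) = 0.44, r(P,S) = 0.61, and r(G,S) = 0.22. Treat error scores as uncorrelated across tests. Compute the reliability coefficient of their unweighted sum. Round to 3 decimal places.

Var(P+G+S) = 3 + 2·[0.44 + 0.61 + 0.22] = 3 + 2.54 = 5.54.
With uncorrelated errors the cross-covariances are all true-score covariance, so they carry over unchanged; only the diagonal terms shrink to ρᵢσᵢ².
True-score variance = [0.85 + 0.68 + 0.60] + 2.54 = 2.13 + 2.54 = 4.67.
Reliability = 4.67 / 5.54 = 0.843.

0.843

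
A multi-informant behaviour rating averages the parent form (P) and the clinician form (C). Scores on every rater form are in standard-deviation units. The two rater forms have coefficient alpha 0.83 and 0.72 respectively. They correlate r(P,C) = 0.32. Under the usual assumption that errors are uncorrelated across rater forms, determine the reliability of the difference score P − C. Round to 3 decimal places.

Var(P−C) = 1 + 1 − 2·0.32 = 2 − 0.64 = 1.36.
Under uncorrelated errors the observed covariances equal the true-score covariances, so only the own-variance terms attenuate.
True-score variance = [0.83 + 0.72] − 0.64 = 1.55 − 0.64 = 0.91.
Reliability = 0.91 / 1.36 = 0.669.

0.669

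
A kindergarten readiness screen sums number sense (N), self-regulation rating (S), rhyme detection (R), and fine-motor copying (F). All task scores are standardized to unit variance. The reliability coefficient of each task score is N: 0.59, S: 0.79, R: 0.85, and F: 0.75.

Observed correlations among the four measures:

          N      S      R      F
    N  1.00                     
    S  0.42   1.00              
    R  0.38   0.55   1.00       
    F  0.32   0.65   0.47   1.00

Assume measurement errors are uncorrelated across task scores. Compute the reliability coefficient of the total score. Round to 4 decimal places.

Var(N+S+R+F) = 4 + 2·[0.42 + 0.38 + 0.32 + 0.55 + 0.65 + 0.47] = 4 + 5.58 = 9.58.
With uncorrelated errors the cross-covariances are all true-score covariance, so they carry over unchanged; only the diagonal terms shrink to ρᵢσᵢ².
True-score variance = [0.59 + 0.79 + 0.85 + 0.75] + 5.58 = 2.98 + 5.58 = 8.56.
Reliability = 8.56 / 9.58 = 0.8935.

0.8935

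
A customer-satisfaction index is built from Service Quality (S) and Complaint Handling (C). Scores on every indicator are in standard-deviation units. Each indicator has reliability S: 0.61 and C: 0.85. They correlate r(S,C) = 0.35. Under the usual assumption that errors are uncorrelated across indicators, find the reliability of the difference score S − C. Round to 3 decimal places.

Var(S−C) = 1 + 1 − 2·0.35 = 2 − 0.7 = 1.3.
Under uncorrelated errors the observed covariances equal the true-score covariances, so only the own-variance terms attenuate.
True-score variance = [0.61 + 0.85] − 0.7 = 1.46 − 0.7 = 0.76.
Reliability = 0.76 / 1.3 = 0.585.

0.585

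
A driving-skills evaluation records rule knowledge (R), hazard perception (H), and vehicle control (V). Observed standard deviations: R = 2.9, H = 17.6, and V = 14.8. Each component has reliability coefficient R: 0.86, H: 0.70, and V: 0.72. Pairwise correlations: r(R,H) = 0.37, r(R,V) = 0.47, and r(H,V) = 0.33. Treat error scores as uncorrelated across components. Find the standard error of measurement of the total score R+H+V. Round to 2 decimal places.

Var(total) = 537.21 + 250.031 = 787.241.
True-score variance = 381.773 + 250.031 = 631.805, so reliability = 0.8026.
Error variance = 787.241 − 631.805 = 155.437; SEM = √155.437 = 12.47.

12.47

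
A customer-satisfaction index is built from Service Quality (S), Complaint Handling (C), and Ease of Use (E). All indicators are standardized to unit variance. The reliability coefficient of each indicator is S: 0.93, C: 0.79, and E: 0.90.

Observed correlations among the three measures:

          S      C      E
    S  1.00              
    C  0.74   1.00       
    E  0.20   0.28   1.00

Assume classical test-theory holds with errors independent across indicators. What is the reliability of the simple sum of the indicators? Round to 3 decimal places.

Var(S+C+E) = 3 + 2·[0.74 + 0.20 + 0.28] = 3 + 2.44 = 5.44.
Under uncorrelated errors the observed covariances equal the true-score covariances, so only the own-variance terms attenuate.
True-score variance = [0.93 + 0.79 + 0.90] + 2.44 = 2.62 + 2.44 = 5.06.
Reliability = 5.06 / 5.44 = 0.930.

0.930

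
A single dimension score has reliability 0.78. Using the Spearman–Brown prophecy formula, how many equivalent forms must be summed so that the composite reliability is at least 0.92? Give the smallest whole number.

k ≥ ρ*(1−ρ₁)/(ρ₁(1−ρ*)) = 0.92·0.22 / (0.78·0.08) = 3.244.
Smallest integer k = 4.

4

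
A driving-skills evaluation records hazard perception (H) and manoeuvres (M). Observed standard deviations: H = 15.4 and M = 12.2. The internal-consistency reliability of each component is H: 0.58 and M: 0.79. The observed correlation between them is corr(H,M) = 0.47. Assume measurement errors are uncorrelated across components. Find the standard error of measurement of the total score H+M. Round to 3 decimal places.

Var(total) = 386 + 176.607 = 562.607.
True-score variance = 255.136 + 176.607 = 431.744, so reliability = 0.7674.
Error variance = 562.607 − 431.744 = 130.864; SEM = √130.864 = 11.440.

11.440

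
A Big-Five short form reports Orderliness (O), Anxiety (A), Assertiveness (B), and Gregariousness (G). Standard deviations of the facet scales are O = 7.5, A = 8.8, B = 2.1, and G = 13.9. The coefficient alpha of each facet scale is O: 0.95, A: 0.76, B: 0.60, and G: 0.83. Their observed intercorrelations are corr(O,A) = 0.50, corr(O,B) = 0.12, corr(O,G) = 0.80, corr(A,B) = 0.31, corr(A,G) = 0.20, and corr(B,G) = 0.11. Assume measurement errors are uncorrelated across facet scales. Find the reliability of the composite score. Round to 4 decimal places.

0.9118

Var(O+A+B+G) = 7.5² + 8.8² + 2.1² + 13.9² + 2·[7.5·8.8·0.50 + 7.5·2.1·0.12 + 7.5·13.9·0.80 + 8.8·2.1·0.31 + 8.8·13.9·0.20 + 2.1·13.9·0.11] = 331.31 + 303.387 = 634.697.
With uncorrelated errors the cross-covariances are all true-score covariance, so they carry over unchanged; only the diagonal terms shrink to ρᵢσᵢ².
True-score variance = [7.5²·0.95 + 8.8²·0.76 + 2.1²·0.60 + 13.9²·0.83] + 303.387 = 275.302 + 303.387 = 578.69.
Reliability = 578.69 / 634.697 = 0.9118.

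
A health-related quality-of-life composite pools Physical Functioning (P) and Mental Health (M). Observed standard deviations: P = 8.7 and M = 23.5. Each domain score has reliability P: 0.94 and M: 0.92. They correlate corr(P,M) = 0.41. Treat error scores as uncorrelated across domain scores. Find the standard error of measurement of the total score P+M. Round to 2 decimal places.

6.98

Var(total) = 627.94 + 167.649 = 795.589.
True-score variance = 579.219 + 167.649 = 746.868, so reliability = 0.9388.
Error variance = 795.589 − 746.868 = 48.7214; SEM = √48.7214 = 6.98.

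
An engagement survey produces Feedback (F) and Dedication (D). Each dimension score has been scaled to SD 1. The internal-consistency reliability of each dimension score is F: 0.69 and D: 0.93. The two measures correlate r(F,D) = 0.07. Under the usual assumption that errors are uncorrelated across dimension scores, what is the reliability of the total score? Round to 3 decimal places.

Var(F+D) = 2 + 2·[0.07] = 2 + 0.14 = 2.14.
With uncorrelated errors the cross-covariances are all true-score covariance, so they carry over unchanged; only the diagonal terms shrink to ρᵢσᵢ².
True-score variance = [0.69 + 0.93] + 0.14 = 1.62 + 0.14 = 1.76.
Reliability = 1.76 / 2.14 = 0.822.

0.822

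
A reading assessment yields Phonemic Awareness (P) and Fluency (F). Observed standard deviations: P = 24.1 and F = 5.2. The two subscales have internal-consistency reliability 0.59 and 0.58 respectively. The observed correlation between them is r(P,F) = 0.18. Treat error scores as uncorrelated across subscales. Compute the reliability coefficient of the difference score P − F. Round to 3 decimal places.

Var(P−F) = 24.1² + 5.2² − 2·24.1·5.2·0.18 = 607.85 − 45.1152 = 562.735.
With uncorrelated errors the cross-covariances are all true-score covariance, so they carry over unchanged; only the diagonal terms shrink to ρᵢσᵢ².
True-score variance = [24.1²·0.59 + 5.2²·0.58] − 45.1152 = 358.361 − 45.1152 = 313.246.
Reliability = 313.246 / 562.735 = 0.557.

0.557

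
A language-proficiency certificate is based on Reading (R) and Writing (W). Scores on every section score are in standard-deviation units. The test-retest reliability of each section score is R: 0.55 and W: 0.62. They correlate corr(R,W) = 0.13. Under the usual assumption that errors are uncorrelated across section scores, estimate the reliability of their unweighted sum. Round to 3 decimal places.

0.633

Var(R+W) = 2 + 2·[0.13] = 2 + 0.26 = 2.26.
Because errors are independent across components, Cov(Tᵢ,Tⱼ) = Cov(Xᵢ,Xⱼ); the off-diagonal part of the true-score variance is the same as above.
True-score variance = [0.55 + 0.62] + 0.26 = 1.17 + 0.26 = 1.43.
Reliability = 1.43 / 2.26 = 0.633.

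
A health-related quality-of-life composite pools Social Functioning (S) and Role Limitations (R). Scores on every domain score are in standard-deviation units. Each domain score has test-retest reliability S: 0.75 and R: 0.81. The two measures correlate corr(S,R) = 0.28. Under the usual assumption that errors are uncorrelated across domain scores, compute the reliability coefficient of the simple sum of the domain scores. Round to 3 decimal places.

0.828

Var(S+R) = 2 + 2·[0.28] = 2 + 0.56 = 2.56.
With uncorrelated errors the cross-covariances are all true-score covariance, so they carry over unchanged; only the diagonal terms shrink to ρᵢσᵢ².
True-score variance = [0.75 + 0.81] + 0.56 = 1.56 + 0.56 = 2.12.
Reliability = 2.12 / 2.56 = 0.828.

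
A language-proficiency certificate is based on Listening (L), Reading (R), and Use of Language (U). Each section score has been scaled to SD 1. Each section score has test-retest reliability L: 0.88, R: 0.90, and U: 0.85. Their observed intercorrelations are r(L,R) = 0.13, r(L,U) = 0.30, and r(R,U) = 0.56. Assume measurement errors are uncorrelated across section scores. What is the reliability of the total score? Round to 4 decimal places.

Var(L+R+U) = 3 + 2·[0.13 + 0.30 + 0.56] = 3 + 1.98 = 4.98.
Under uncorrelated errors the observed covariances equal the true-score covariances, so only the own-variance terms attenuate.
True-score variance = [0.88 + 0.90 + 0.85] + 1.98 = 2.63 + 1.98 = 4.61.
Reliability = 4.61 / 4.98 = 0.9257.

0.9257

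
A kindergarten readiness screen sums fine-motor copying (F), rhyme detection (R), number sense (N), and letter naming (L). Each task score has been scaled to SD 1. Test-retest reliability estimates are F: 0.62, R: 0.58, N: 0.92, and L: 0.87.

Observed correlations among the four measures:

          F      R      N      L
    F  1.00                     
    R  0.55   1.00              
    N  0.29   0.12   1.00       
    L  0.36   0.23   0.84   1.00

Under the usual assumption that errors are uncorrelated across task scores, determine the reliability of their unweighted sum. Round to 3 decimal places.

0.885

Var(F+R+N+L) = 4 + 2·[0.55 + 0.29 + 0.36 + 0.12 + 0.23 + 0.84] = 4 + 4.78 = 8.78.
With uncorrelated errors the cross-covariances are all true-score covariance, so they carry over unchanged; only the diagonal terms shrink to ρᵢσᵢ².
True-score variance = [0.62 + 0.58 + 0.92 + 0.87] + 4.78 = 2.99 + 4.78 = 7.77.
Reliability = 7.77 / 8.78 = 0.885.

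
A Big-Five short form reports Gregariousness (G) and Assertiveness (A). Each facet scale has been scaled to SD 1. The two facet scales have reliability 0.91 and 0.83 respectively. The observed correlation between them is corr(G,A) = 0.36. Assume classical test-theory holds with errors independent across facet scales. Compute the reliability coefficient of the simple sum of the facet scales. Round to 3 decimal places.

0.904

Var(G+A) = 2 + 2·[0.36] = 2 + 0.72 = 2.72.
With uncorrelated errors the cross-covariances are all true-score covariance, so they carry over unchanged; only the diagonal terms shrink to ρᵢσᵢ².
True-score variance = [0.91 + 0.83] + 0.72 = 1.74 + 0.72 = 2.46.
Reliability = 2.46 / 2.72 = 0.904.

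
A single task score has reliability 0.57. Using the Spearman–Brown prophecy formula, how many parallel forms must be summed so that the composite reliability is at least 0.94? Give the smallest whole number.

12

k ≥ ρ*(1−ρ₁)/(ρ₁(1−ρ*)) = 0.94·0.43 / (0.57·0.06) = 11.819.
Smallest integer k = 12.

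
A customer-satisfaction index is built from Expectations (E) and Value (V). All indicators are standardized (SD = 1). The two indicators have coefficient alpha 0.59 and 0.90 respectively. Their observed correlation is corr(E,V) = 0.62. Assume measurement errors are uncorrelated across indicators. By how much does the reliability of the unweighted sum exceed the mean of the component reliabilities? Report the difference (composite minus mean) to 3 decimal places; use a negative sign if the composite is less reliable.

0.098

Var(sum) = 2 + 1.24 = 3.24; true-score variance = 1.49 + 1.24 = 2.73; composite reliability = 0.8426.
Mean component reliability = 0.7450.
Difference = 0.8426 − 0.7450 = 0.098.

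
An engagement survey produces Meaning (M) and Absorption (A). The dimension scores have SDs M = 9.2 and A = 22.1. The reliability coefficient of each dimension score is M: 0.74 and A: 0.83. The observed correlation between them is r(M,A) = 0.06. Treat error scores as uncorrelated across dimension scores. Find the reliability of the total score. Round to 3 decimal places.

0.824

Var(M+A) = 9.2² + 22.1² + 2·[9.2·22.1·0.06] = 573.05 + 24.3984 = 597.448.
Because errors are independent across components, Cov(Tᵢ,Tⱼ) = Cov(Xᵢ,Xⱼ); the off-diagonal part of the true-score variance is the same as above.
True-score variance = [9.2²·0.74 + 22.1²·0.83] + 24.3984 = 468.014 + 24.3984 = 492.412.
Reliability = 492.412 / 597.448 = 0.824.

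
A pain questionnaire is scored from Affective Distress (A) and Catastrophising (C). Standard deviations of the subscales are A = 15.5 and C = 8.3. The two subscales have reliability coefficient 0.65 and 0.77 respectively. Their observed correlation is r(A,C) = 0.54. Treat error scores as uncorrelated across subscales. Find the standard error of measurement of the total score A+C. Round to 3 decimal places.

Var(total) = 309.14 + 138.942 = 448.082.
True-score variance = 209.208 + 138.942 = 348.15, so reliability = 0.7770.
Error variance = 448.082 − 348.15 = 99.9322; SEM = √99.9322 = 9.997.

9.997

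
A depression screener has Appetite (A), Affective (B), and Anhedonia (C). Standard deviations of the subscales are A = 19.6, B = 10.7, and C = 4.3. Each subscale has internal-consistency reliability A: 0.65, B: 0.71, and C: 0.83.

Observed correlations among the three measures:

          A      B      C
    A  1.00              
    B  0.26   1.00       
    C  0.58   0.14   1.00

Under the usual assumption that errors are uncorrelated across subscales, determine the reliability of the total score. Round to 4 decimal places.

Var(A+B+C) = 19.6² + 10.7² + 4.3² + 2·[19.6·10.7·0.26 + 19.6·4.3·0.58 + 10.7·4.3·0.14] = 517.14 + 219.702 = 736.842.
Under uncorrelated errors the observed covariances equal the true-score covariances, so only the own-variance terms attenuate.
True-score variance = [19.6²·0.65 + 10.7²·0.71 + 4.3²·0.83] + 219.702 = 346.339 + 219.702 = 566.041.
Reliability = 566.041 / 736.842 = 0.7682.

0.7682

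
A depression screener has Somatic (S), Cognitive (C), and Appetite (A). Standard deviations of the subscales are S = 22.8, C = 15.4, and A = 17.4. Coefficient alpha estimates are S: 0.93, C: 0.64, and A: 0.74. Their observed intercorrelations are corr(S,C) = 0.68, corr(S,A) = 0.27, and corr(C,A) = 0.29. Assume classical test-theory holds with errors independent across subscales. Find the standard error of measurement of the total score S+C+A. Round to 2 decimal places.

14.16

Var(total) = 1059.76 + 847.169 = 1906.93.
True-score variance = 859.276 + 847.169 = 1706.44, so reliability = 0.8949.
Error variance = 1906.93 − 1706.44 = 200.484; SEM = √200.484 = 14.16.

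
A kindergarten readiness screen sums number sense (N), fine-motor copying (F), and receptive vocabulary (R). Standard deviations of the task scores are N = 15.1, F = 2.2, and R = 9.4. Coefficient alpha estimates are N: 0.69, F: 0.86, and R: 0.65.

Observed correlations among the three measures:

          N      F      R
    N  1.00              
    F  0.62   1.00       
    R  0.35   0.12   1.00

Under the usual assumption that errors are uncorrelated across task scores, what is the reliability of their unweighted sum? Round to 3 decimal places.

0.781

Var(N+F+R) = 15.1² + 2.2² + 9.4² + 2·[15.1·2.2·0.62 + 15.1·9.4·0.35 + 2.2·9.4·0.12] = 321.21 + 145.514 = 466.724.
Under uncorrelated errors the observed covariances equal the true-score covariances, so only the own-variance terms attenuate.
True-score variance = [15.1²·0.69 + 2.2²·0.86 + 9.4²·0.65] + 145.514 = 218.923 + 145.514 = 364.437.
Reliability = 364.437 / 466.724 = 0.781.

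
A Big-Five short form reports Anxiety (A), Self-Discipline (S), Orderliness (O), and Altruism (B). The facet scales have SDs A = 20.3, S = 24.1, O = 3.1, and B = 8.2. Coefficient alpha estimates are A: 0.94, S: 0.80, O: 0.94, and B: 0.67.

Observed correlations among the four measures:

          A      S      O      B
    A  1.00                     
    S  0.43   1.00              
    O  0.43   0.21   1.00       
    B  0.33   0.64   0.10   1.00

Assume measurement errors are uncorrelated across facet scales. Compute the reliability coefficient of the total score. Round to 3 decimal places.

Var(A+S+O+B) = 20.3² + 24.1² + 3.1² + 8.2² + 2·[20.3·24.1·0.43 + 20.3·3.1·0.43 + 20.3·8.2·0.33 + 24.1·3.1·0.21 + 24.1·8.2·0.64 + 3.1·8.2·0.10] = 1069.75 + 874.137 = 1943.89.
With uncorrelated errors the cross-covariances are all true-score covariance, so they carry over unchanged; only the diagonal terms shrink to ρᵢσᵢ².
True-score variance = [20.3²·0.94 + 24.1²·0.80 + 3.1²·0.94 + 8.2²·0.67] + 874.137 = 906.097 + 874.137 = 1780.23.
Reliability = 1780.23 / 1943.89 = 0.916.

0.916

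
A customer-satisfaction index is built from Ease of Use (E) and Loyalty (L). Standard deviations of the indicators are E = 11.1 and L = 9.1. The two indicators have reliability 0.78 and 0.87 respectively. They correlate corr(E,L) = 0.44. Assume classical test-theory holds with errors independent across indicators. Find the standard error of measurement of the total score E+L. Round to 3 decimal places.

6.154

Var(total) = 206.02 + 88.8888 = 294.909.
True-score variance = 168.148 + 88.8888 = 257.037, so reliability = 0.8716.
Error variance = 294.909 − 257.037 = 37.8715; SEM = √37.8715 = 6.154.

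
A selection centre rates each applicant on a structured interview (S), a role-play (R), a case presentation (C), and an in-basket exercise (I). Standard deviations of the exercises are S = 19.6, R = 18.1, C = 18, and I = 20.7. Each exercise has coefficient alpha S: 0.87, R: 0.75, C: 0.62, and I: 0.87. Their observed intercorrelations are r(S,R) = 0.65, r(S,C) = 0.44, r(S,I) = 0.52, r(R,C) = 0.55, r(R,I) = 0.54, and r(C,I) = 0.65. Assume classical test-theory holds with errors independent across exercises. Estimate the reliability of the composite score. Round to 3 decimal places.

Var(S+R+C+I) = 19.6² + 18.1² + 18² + 20.7² + 2·[19.6·18.1·0.65 + 19.6·18·0.44 + 19.6·20.7·0.52 + 18.1·18·0.55 + 18.1·20.7·0.54 + 18·20.7·0.65] = 1464.26 + 2441 = 3905.26.
Under uncorrelated errors the observed covariances equal the true-score covariances, so only the own-variance terms attenuate.
True-score variance = [19.6²·0.87 + 18.1²·0.75 + 18²·0.62 + 20.7²·0.87] + 2441 = 1153.59 + 2441 = 3594.6.
Reliability = 3594.6 / 3905.26 = 0.920.

0.920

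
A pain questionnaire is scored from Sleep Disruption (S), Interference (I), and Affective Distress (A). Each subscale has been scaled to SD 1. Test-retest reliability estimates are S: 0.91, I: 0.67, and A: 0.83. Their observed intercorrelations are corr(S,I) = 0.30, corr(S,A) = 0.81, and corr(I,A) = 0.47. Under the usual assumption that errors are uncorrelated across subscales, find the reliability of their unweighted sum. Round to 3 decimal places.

0.904

Var(S+I+A) = 3 + 2·[0.30 + 0.81 + 0.47] = 3 + 3.16 = 6.16.
Under uncorrelated errors the observed covariances equal the true-score covariances, so only the own-variance terms attenuate.
True-score variance = [0.91 + 0.67 + 0.83] + 3.16 = 2.41 + 3.16 = 5.57.
Reliability = 5.57 / 6.16 = 0.904.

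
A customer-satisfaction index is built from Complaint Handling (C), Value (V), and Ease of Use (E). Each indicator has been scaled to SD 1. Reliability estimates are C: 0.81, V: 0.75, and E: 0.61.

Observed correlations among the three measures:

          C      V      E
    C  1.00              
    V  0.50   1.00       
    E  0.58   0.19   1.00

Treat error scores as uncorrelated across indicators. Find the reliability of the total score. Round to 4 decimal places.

0.8502

Var(C+V+E) = 3 + 2·[0.50 + 0.58 + 0.19] = 3 + 2.54 = 5.54.
Under uncorrelated errors the observed covariances equal the true-score covariances, so only the own-variance terms attenuate.
True-score variance = [0.81 + 0.75 + 0.61] + 2.54 = 2.17 + 2.54 = 4.71.
Reliability = 4.71 / 5.54 = 0.8502.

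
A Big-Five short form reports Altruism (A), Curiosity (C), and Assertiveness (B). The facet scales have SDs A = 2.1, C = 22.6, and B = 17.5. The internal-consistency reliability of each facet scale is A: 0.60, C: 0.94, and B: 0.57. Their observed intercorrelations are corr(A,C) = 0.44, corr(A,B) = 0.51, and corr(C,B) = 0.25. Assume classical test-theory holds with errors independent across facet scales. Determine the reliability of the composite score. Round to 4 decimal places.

0.8506

Var(A+C+B) = 2.1² + 22.6² + 17.5² + 2·[2.1·22.6·0.44 + 2.1·17.5·0.51 + 22.6·17.5·0.25] = 821.42 + 277 = 1098.42.
With uncorrelated errors the cross-covariances are all true-score covariance, so they carry over unchanged; only the diagonal terms shrink to ρᵢσᵢ².
True-score variance = [2.1²·0.60 + 22.6²·0.94 + 17.5²·0.57] + 277 = 657.323 + 277 = 934.323.
Reliability = 934.323 / 1098.42 = 0.8506.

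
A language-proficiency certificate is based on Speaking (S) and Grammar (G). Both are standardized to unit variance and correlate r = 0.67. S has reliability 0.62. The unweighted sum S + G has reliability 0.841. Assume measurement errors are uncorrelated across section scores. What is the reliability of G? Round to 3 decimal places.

0.849

Var(S+G) = 2 + 2·0.67 = 3.340.
True-score variance = ρ_S + ρ_G + 2·0.67, so 0.841 = (0.62 + ρ_G + 1.34) / 3.340.
ρ_G = 0.841·3.340 − 0.62 − 1.34 = 0.849.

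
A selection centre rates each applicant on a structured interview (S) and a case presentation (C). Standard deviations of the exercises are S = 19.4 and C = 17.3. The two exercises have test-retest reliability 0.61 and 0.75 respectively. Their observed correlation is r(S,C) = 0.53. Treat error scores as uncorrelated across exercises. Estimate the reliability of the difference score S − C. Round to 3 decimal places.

0.307

Var(S−C) = 19.4² + 17.3² − 2·19.4·17.3·0.53 = 675.65 − 355.757 = 319.893.
With uncorrelated errors the cross-covariances are all true-score covariance, so they carry over unchanged; only the diagonal terms shrink to ρᵢσᵢ².
True-score variance = [19.4²·0.61 + 17.3²·0.75] − 355.757 = 454.047 − 355.757 = 98.2899.
Reliability = 98.2899 / 319.893 = 0.307.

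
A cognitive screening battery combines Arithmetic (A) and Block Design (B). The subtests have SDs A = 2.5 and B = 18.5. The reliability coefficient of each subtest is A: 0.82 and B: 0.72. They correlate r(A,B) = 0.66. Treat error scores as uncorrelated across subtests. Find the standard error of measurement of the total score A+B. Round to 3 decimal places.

9.847

Var(total) = 348.5 + 61.05 = 409.55.
True-score variance = 251.545 + 61.05 = 312.595, so reliability = 0.7633.
Error variance = 409.55 − 312.595 = 96.955; SEM = √96.955 = 9.847.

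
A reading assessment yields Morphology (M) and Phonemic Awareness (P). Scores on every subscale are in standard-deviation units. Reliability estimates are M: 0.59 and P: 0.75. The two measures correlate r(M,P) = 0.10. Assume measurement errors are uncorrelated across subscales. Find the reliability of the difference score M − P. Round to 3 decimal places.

0.633

Var(M−P) = 1 + 1 − 2·0.10 = 2 − 0.2 = 1.8.
Under uncorrelated errors the observed covariances equal the true-score covariances, so only the own-variance terms attenuate.
True-score variance = [0.59 + 0.75] − 0.2 = 1.34 − 0.2 = 1.14.
Reliability = 1.14 / 1.8 = 0.633.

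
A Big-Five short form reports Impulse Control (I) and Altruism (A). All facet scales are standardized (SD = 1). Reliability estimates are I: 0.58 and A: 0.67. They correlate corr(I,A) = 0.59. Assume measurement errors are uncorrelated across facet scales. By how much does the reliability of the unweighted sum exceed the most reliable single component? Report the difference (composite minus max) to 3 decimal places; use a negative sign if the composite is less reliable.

Var(sum) = 2 + 1.18 = 3.18; true-score variance = 1.25 + 1.18 = 2.43; composite reliability = 0.7642.
Max component reliability = 0.6700.
Difference = 0.7642 − 0.6700 = 0.094.

0.094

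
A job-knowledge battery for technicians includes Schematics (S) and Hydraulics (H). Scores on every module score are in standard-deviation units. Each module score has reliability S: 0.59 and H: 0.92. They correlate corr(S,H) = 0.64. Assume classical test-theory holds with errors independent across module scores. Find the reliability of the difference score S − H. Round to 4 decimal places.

Var(S−H) = 1 + 1 − 2·0.64 = 2 − 1.28 = 0.72.
Because errors are independent across components, Cov(Tᵢ,Tⱼ) = Cov(Xᵢ,Xⱼ); the off-diagonal part of the true-score variance is the same as above.
True-score variance = [0.59 + 0.92] − 1.28 = 1.51 − 1.28 = 0.23.
Reliability = 0.23 / 0.72 = 0.3194.

0.3194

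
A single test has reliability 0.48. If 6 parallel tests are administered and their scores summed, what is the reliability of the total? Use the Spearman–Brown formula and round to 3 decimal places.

0.847

ρ_k = kρ / (1 + (k−1)ρ) = 6·0.48 / (1 + 5·0.48) = 2.880 / 3.400 = 0.847.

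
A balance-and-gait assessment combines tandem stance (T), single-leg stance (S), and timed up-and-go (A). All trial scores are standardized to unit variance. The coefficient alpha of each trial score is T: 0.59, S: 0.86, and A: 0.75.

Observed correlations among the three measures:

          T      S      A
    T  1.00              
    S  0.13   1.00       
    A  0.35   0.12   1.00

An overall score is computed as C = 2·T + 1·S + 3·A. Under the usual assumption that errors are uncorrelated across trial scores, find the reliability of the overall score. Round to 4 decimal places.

0.7927

Var(C) = 2² + 1 + 3² + 2·[2·0.13 + 6·0.35 + 3·0.12] = 14 + 5.44 = 19.44.
Because errors are independent across components, Cov(Tᵢ,Tⱼ) = Cov(Xᵢ,Xⱼ); the off-diagonal part of the true-score variance is the same as above.
True-score variance = [2²·0.59 + 0.86 + 3²·0.75] + 5.44 = 9.97 + 5.44 = 15.41.
Reliability = 15.41 / 19.44 = 0.7927.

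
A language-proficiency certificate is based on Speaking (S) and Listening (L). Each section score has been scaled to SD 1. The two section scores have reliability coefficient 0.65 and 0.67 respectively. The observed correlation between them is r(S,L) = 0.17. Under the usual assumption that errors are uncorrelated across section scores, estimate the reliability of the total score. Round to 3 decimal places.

Var(S+L) = 2 + 2·[0.17] = 2 + 0.34 = 2.34.
With uncorrelated errors the cross-covariances are all true-score covariance, so they carry over unchanged; only the diagonal terms shrink to ρᵢσᵢ².
True-score variance = [0.65 + 0.67] + 0.34 = 1.32 + 0.34 = 1.66.
Reliability = 1.66 / 2.34 = 0.709.

0.709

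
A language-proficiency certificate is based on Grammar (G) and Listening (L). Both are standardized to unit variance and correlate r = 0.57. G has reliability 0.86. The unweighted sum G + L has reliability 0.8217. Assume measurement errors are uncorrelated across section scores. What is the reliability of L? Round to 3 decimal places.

0.580

Var(G+L) = 2 + 2·0.57 = 3.140.
True-score variance = ρ_G + ρ_L + 2·0.57, so 0.8217 = (0.86 + ρ_L + 1.14) / 3.140.
ρ_L = 0.8217·3.140 − 0.86 − 1.14 = 0.580.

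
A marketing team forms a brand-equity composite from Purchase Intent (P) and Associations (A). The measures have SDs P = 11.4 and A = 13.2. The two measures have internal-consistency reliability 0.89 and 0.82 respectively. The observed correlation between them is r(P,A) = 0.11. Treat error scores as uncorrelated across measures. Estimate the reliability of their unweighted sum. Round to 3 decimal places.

0.865

Var(P+A) = 11.4² + 13.2² + 2·[11.4·13.2·0.11] = 304.2 + 33.1056 = 337.306.
Because errors are independent across components, Cov(Tᵢ,Tⱼ) = Cov(Xᵢ,Xⱼ); the off-diagonal part of the true-score variance is the same as above.
True-score variance = [11.4²·0.89 + 13.2²·0.82] + 33.1056 = 258.541 + 33.1056 = 291.647.
Reliability = 291.647 / 337.306 = 0.865.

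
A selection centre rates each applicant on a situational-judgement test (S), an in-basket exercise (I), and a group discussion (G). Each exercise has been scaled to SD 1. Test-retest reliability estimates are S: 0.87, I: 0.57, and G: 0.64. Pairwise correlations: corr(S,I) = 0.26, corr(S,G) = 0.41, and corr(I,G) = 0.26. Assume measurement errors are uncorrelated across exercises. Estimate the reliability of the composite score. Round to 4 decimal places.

0.8107

Var(S+I+G) = 3 + 2·[0.26 + 0.41 + 0.26] = 3 + 1.86 = 4.86.
With uncorrelated errors the cross-covariances are all true-score covariance, so they carry over unchanged; only the diagonal terms shrink to ρᵢσᵢ².
True-score variance = [0.87 + 0.57 + 0.64] + 1.86 = 2.08 + 1.86 = 3.94.
Reliability = 3.94 / 4.86 = 0.8107.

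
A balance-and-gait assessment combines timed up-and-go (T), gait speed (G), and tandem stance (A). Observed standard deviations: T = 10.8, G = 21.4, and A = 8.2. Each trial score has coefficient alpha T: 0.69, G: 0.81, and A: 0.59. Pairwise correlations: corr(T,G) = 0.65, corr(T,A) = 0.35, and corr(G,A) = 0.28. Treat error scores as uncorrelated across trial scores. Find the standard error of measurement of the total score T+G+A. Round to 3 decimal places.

Var(total) = 641.84 + 460.717 = 1102.56.
True-score variance = 491.101 + 460.717 = 951.818, so reliability = 0.8633.
Error variance = 1102.56 − 951.818 = 150.739; SEM = √150.739 = 12.278.

12.278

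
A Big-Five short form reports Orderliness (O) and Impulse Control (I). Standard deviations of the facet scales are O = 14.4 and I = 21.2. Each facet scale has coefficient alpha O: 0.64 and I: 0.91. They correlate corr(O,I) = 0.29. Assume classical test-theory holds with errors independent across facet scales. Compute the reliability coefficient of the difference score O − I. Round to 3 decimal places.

0.760

Var(O−I) = 14.4² + 21.2² − 2·14.4·21.2·0.29 = 656.8 − 177.062 = 479.738.
With uncorrelated errors the cross-covariances are all true-score covariance, so they carry over unchanged; only the diagonal terms shrink to ρᵢσᵢ².
True-score variance = [14.4²·0.64 + 21.2²·0.91] − 177.062 = 541.701 − 177.062 = 364.638.
Reliability = 364.638 / 479.738 = 0.760.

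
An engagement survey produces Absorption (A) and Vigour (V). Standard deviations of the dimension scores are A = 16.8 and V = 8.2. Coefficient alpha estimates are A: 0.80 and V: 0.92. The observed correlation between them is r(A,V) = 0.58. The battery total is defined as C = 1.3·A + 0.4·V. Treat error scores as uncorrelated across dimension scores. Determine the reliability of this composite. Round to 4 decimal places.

0.8314

Var(C) = 1.3²·16.8² + 0.4²·8.2² + 2·[0.52·16.8·8.2·0.58] = 487.744 + 83.0968 = 570.841.
Under uncorrelated errors the observed covariances equal the true-score covariances, so only the own-variance terms attenuate.
True-score variance = [1.3²·16.8²·0.80 + 0.4²·8.2²·0.92] + 83.0968 = 391.486 + 83.0968 = 474.583.
Reliability = 474.583 / 570.841 = 0.8314.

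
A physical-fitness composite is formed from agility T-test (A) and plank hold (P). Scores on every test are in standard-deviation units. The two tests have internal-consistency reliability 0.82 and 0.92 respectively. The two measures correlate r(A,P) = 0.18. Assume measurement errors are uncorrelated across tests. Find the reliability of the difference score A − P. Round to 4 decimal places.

Var(A−P) = 1 + 1 − 2·0.18 = 2 − 0.36 = 1.64.
Under uncorrelated errors the observed covariances equal the true-score covariances, so only the own-variance terms attenuate.
True-score variance = [0.82 + 0.92] − 0.36 = 1.74 − 0.36 = 1.38.
Reliability = 1.38 / 1.64 = 0.8415.

0.8415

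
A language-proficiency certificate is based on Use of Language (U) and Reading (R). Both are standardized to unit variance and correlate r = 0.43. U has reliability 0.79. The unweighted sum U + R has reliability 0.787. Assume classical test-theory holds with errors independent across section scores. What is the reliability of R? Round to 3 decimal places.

0.601

Var(U+R) = 2 + 2·0.43 = 2.860.
True-score variance = ρ_U + ρ_R + 2·0.43, so 0.787 = (0.79 + ρ_R + 0.86) / 2.860.
ρ_R = 0.787·2.860 − 0.79 − 0.86 = 0.601.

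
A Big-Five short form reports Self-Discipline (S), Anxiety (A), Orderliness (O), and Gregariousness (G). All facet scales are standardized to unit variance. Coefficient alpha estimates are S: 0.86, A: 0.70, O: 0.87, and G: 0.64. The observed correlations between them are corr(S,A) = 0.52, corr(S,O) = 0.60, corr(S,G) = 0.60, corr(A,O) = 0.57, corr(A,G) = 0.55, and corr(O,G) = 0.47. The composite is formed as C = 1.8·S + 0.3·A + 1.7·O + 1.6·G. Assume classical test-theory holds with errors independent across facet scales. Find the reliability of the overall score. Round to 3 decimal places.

0.912

Var(C) = 1.8² + 0.3² + 1.7² + 1.6² + 2·[0.54·0.52 + 3.06·0.60 + 2.88·0.60 + 0.51·0.57 + 0.48·0.55 + 2.72·0.47] = 8.78 + 11.3558 = 20.1358.
Under uncorrelated errors the observed covariances equal the true-score covariances, so only the own-variance terms attenuate.
True-score variance = [1.8²·0.86 + 0.3²·0.70 + 1.7²·0.87 + 1.6²·0.64] + 11.3558 = 7.0021 + 11.3558 = 18.3579.
Reliability = 18.3579 / 20.1358 = 0.912.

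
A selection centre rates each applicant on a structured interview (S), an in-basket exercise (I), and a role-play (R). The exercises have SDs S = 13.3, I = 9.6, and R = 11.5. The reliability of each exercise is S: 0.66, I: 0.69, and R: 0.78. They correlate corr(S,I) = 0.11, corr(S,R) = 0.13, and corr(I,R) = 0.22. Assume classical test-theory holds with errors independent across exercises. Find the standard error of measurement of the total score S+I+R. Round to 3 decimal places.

Var(total) = 401.3 + 116.433 = 517.733.
True-score variance = 283.493 + 116.433 = 399.925, so reliability = 0.7725.
Error variance = 517.733 − 399.925 = 117.807; SEM = √117.807 = 10.854.

10.854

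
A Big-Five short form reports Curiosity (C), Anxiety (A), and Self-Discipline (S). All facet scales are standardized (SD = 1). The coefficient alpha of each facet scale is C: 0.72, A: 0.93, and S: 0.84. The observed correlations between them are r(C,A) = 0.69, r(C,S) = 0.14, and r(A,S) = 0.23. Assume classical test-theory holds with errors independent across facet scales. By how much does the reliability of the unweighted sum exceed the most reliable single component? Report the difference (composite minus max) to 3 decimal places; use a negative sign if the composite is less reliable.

-0.030

Var(sum) = 3 + 2.12 = 5.12; true-score variance = 2.49 + 2.12 = 4.61; composite reliability = 0.9004.
Max component reliability = 0.9300.
Difference = 0.9004 − 0.9300 = -0.030.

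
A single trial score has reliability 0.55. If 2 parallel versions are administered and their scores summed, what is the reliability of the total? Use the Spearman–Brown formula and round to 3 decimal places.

ρ_k = kρ / (1 + (k−1)ρ) = 2·0.55 / (1 + 1·0.55) = 1.100 / 1.550 = 0.710.

0.710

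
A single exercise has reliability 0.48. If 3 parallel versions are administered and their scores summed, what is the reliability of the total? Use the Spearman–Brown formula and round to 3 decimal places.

0.735

ρ_k = kρ / (1 + (k−1)ρ) = 3·0.48 / (1 + 2·0.48) = 1.440 / 1.960 = 0.735.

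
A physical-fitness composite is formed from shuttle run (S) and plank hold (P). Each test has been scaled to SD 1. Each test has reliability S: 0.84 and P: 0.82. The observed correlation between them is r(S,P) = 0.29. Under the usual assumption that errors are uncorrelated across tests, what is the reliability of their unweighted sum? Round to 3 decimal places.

Var(S+P) = 2 + 2·[0.29] = 2 + 0.58 = 2.58.
Because errors are independent across components, Cov(Tᵢ,Tⱼ) = Cov(Xᵢ,Xⱼ); the off-diagonal part of the true-score variance is the same as above.
True-score variance = [0.84 + 0.82] + 0.58 = 1.66 + 0.58 = 2.24.
Reliability = 2.24 / 2.58 = 0.868.

0.868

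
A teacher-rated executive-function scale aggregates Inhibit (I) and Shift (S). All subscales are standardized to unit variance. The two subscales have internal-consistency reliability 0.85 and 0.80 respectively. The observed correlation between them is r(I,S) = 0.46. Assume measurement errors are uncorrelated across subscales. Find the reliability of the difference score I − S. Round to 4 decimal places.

0.6759

Var(I−S) = 1 + 1 − 2·0.46 = 2 − 0.92 = 1.08.
Under uncorrelated errors the observed covariances equal the true-score covariances, so only the own-variance terms attenuate.
True-score variance = [0.85 + 0.80] − 0.92 = 1.65 − 0.92 = 0.73.
Reliability = 0.73 / 1.08 = 0.6759.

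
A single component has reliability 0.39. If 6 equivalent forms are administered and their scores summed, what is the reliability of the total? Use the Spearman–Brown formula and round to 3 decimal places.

0.793

ρ_k = kρ / (1 + (k−1)ρ) = 6·0.39 / (1 + 5·0.39) = 2.340 / 2.950 = 0.793.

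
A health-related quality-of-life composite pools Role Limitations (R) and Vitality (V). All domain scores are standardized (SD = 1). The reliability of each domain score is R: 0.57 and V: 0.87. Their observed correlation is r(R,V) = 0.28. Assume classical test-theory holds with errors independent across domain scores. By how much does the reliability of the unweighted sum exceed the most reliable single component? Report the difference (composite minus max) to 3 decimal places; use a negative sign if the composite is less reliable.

-0.089

Var(sum) = 2 + 0.56 = 2.56; true-score variance = 1.44 + 0.56 = 2; composite reliability = 0.7812.
Max component reliability = 0.8700.
Difference = 0.7812 − 0.8700 = -0.089.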